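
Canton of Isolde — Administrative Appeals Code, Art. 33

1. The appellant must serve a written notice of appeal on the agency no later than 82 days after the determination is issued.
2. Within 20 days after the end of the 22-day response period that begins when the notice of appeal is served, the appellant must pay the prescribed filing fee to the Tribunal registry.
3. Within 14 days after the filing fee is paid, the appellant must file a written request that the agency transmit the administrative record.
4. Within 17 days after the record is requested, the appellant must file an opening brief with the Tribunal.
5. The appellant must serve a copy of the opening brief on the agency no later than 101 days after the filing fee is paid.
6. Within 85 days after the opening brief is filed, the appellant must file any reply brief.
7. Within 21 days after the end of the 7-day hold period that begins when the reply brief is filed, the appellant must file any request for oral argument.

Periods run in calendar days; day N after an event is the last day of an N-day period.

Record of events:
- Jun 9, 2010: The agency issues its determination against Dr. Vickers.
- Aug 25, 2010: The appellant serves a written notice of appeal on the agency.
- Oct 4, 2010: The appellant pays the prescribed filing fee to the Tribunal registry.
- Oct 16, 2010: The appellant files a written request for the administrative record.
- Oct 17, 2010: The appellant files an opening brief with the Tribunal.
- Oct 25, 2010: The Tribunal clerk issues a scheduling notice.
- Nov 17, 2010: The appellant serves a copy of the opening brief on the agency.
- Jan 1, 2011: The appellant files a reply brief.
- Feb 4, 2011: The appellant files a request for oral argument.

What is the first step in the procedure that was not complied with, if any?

(1) due by Jun 9, 2010 + 82 days = Aug 30, 2010; done Aug 25, 2010 — timely.
(2) due by Sep 16, 2010 + 20 days = Oct 6, 2010; Oct 4, 2010 is within that limit.
(3) due by Oct 4, 2010 + 14 days = Oct 18, 2010; Oct 16, 2010 is within that limit.
(4) due by Oct 16, 2010 + 17 days = Nov 2, 2010; completed Oct 17, 2010, before the deadline.
(5) due by Oct 4, 2010 + 101 days = Jan 13, 2011; completed Nov 17, 2010, before the deadline.
(6) due by Oct 17, 2010 + 85 days = Jan 10, 2011; completed Jan 1, 2011, before the deadline.
(7) due by Jan 8, 2011 + 21 days = Jan 29, 2011; Feb 4, 2011 misses that deadline by 6 days.
The procedure was therefore not followed at step 7.

Step 7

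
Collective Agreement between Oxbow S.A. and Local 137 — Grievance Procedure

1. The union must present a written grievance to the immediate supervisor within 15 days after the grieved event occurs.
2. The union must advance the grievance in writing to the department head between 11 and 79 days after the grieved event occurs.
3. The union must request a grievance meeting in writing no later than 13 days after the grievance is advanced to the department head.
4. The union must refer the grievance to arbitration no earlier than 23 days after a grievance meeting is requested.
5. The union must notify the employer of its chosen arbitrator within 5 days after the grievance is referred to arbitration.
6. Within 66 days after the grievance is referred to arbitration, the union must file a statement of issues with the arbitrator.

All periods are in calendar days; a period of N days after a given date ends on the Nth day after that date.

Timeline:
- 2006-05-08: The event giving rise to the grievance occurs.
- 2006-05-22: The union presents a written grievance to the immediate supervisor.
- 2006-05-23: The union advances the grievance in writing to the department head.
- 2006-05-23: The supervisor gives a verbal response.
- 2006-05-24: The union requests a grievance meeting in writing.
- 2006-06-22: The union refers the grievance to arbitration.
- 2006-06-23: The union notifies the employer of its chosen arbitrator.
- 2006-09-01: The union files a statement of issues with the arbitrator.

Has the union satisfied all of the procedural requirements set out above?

No

Step 1 — counting 15 days from 2006-05-08 (when the grieved event occurs) gives a deadline of 2006-05-23; done 2006-05-22 — timely.
Step 2 — 11 and 79 days from 2006-05-08 (when the grieved event occurs) are 2006-05-19 and 2006-07-26 respectively; 2006-05-23 falls inside that range.
Step 3 — counting 13 days from 2006-05-23 (when the grievance is advanced to the department head) gives a deadline of 2006-06-05; completed 2006-05-24, before the deadline.
Step 4 — must wait 23 days from 2006-05-24 (when a grievance meeting is requested), so not before 2006-06-16; 2006-06-22 is on or after that date.
Step 5 — counting 5 days from 2006-06-22 (when the grievance is referred to arbitration) gives a deadline of 2006-06-27; 2006-06-23 is within that limit.
Step 6 — counting 66 days from 2006-06-22 (when the grievance is referred to arbitration) gives a deadline of 2006-08-27; done 2006-09-01 — 5 days late.
No need to go further; step 6 was not satisfied.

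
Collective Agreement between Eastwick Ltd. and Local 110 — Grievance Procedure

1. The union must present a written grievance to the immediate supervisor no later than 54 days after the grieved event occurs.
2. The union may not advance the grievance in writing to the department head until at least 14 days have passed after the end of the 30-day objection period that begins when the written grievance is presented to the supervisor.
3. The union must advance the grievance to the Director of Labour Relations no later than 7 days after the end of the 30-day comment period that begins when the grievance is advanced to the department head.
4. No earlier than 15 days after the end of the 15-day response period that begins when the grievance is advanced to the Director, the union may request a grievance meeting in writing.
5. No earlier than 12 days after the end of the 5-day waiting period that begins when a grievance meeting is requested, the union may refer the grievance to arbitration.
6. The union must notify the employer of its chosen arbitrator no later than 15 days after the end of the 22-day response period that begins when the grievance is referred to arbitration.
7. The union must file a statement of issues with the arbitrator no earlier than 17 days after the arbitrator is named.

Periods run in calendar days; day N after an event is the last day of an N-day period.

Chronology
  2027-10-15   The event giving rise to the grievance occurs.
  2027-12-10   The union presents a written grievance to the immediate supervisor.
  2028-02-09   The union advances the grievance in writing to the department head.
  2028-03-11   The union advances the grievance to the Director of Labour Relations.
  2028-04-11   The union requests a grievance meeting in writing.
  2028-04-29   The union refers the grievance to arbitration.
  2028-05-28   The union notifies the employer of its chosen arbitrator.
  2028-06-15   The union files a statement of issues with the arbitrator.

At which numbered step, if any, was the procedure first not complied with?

Step 1

Step 1: 54 days after 2027-10-15 (when the grieved event occurs) is 2027-12-08; not done until 2027-12-10, 2 days after the deadline.
Later steps need not be reached.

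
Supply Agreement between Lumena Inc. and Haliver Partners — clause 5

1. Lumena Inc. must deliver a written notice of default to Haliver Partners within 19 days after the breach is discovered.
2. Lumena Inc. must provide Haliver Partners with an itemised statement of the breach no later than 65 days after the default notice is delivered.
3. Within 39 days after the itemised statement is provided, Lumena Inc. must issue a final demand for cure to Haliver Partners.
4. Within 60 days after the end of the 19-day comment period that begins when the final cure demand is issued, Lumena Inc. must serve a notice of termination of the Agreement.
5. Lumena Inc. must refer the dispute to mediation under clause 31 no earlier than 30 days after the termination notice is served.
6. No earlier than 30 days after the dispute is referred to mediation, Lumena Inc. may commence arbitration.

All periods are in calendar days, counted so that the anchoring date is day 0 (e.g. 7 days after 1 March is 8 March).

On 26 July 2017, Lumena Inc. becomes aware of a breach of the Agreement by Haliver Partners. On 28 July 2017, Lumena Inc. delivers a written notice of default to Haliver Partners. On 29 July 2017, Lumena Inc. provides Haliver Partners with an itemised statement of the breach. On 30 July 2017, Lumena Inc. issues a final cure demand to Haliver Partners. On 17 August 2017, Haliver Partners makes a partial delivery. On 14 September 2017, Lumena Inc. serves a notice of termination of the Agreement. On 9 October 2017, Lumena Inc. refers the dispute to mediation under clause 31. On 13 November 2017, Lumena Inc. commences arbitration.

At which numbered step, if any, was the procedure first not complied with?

Step 5

Step 1 — counting 19 days from 26 July 2017 (when the breach is discovered) gives a deadline of 14 August 2017; done 28 July 2017 — timely.
Step 2 — counting 65 days from 28 July 2017 (when the default notice is delivered) gives a deadline of 1 October 2017; 29 July 2017 is within that limit.
Step 3 — counting 39 days from 29 July 2017 (when the itemised statement is provided) gives a deadline of 6 September 2017; completed 30 July 2017, before the deadline.
Step 4 — counting 60 days from 18 August 2017 (end of the 19-day comment period, which began when the final cure demand is issued on 30 July 2017) gives a deadline of 17 October 2017; completed 14 September 2017, before the deadline.
Step 5 — must wait 30 days from 14 September 2017 (when the termination notice is served), so not before 14 October 2017; done 9 October 2017 — 5 days too early.
The analysis stops there.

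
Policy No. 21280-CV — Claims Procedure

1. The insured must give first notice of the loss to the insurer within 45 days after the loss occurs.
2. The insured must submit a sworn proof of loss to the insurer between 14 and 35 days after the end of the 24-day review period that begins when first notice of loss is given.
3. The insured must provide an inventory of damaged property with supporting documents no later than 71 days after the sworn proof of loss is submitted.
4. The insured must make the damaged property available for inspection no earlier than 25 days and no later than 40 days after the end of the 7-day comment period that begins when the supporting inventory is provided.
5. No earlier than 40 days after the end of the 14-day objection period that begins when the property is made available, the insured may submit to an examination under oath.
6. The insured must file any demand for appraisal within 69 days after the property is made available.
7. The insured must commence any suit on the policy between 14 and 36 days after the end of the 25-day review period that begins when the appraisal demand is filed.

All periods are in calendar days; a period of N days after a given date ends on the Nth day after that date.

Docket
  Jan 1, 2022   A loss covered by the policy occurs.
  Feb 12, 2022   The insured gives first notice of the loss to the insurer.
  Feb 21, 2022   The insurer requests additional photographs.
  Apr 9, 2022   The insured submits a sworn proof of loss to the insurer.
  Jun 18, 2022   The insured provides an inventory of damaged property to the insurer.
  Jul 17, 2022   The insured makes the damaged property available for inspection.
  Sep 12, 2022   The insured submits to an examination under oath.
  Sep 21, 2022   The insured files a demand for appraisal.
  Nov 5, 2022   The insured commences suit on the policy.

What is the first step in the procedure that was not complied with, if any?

(1) due by Jan 1, 2022 + 45 days = Feb 15, 2022; completed Feb 12, 2022, before the deadline.
(2) the permitted window runs from Mar 8, 2022 + 14 = Mar 22, 2022 to Mar 8, 2022 + 35 = Apr 12, 2022; Apr 9, 2022 falls inside that range.
(3) due by Apr 9, 2022 + 71 days = Jun 19, 2022; completed Jun 18, 2022, before the deadline.
(4) the permitted window runs from Jun 25, 2022 + 25 = Jul 20, 2022 to Jun 25, 2022 + 40 = Aug 4, 2022; Jul 17, 2022 is 3 days too early.

Step 4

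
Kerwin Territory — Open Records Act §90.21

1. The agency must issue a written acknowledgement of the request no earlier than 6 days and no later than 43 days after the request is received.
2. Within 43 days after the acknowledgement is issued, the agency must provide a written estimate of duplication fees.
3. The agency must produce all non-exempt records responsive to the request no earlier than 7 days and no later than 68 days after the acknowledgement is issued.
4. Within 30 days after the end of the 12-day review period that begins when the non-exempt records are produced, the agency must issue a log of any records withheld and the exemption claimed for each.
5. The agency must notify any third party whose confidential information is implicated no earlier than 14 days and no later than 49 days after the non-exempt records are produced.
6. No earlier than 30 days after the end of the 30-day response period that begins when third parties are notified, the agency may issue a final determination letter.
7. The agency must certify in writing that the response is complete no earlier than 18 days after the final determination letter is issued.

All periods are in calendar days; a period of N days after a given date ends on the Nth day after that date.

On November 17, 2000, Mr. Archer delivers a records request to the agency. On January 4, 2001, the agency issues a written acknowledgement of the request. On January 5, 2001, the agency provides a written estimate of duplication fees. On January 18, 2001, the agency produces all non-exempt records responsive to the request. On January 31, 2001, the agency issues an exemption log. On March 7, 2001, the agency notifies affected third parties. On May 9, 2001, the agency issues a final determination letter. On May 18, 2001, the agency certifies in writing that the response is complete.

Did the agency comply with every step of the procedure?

Step 1 — 6 and 43 days from November 17, 2000 (when the request is received) are November 23, 2000 and December 30, 2000 respectively; January 4, 2001 is 5 days past the end of the window.

No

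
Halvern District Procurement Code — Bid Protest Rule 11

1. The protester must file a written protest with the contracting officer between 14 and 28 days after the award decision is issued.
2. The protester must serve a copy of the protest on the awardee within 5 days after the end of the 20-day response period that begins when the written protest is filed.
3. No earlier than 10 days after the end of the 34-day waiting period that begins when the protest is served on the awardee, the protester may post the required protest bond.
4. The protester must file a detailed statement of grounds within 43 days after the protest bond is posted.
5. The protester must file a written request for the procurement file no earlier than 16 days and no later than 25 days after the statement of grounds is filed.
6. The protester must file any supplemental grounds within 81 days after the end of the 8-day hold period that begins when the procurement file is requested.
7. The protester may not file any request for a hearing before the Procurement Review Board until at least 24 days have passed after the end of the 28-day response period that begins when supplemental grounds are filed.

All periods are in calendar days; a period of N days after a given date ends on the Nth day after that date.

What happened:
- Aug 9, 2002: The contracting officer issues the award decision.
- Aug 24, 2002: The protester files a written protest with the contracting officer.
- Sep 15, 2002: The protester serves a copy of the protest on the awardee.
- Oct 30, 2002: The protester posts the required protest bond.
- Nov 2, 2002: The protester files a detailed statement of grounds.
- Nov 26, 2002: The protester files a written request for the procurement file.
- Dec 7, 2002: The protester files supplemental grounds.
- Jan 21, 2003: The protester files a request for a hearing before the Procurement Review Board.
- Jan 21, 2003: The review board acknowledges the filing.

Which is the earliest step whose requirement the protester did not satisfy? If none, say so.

Step 7

Step 1 — 14 and 28 days from Aug 9, 2002 (when the award decision is issued) are Aug 23, 2002 and Sep 6, 2002 respectively; Aug 24, 2002 falls inside that range.
Step 2 — counting 5 days from Sep 13, 2002 (end of the 20-day response period, which began when the written protest is filed on Aug 24, 2002) gives a deadline of Sep 18, 2002; done Sep 15, 2002 — timely.
Step 3 — must wait 10 days from Oct 19, 2002 (end of the 34-day waiting period, which began when the protest is served on the awardee on Sep 15, 2002), so not before Oct 29, 2002; Oct 30, 2002 is on or after that date.
Step 4 — counting 43 days from Oct 30, 2002 (when the protest bond is posted) gives a deadline of Dec 12, 2002; done Nov 2, 2002 — timely.
Step 5 — 16 and 25 days from Nov 2, 2002 (when the statement of grounds is filed) are Nov 18, 2002 and Nov 27, 2002 respectively; done Nov 26, 2002, which is between those dates.
Step 6 — counting 81 days from Dec 4, 2002 (end of the 8-day hold period, which began when the procurement file is requested on Nov 26, 2002) gives a deadline of Feb 23, 2003; completed Dec 7, 2002, before the deadline.
Step 7 — must wait 24 days from Jan 4, 2003 (end of the 28-day response period, which began when supplemental grounds are filed on Dec 7, 2002), so not before Jan 28, 2003; acted on Jan 21, 2003, 7 days prematurely.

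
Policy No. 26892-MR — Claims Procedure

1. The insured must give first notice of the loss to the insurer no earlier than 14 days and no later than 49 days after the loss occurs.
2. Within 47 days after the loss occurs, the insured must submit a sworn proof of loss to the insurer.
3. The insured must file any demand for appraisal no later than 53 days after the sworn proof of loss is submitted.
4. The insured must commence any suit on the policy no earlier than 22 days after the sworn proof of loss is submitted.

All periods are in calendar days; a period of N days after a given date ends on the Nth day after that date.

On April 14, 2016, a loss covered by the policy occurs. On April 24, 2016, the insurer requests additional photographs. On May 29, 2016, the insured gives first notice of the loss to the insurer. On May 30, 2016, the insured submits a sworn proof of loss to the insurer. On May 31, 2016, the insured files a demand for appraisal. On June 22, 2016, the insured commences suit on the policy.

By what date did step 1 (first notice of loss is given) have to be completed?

Step 1 runs from April 14, 2016, when the loss occurs. The window is 14–49 days after April 14, 2016; it closes on June 2, 2016.

June 2, 2016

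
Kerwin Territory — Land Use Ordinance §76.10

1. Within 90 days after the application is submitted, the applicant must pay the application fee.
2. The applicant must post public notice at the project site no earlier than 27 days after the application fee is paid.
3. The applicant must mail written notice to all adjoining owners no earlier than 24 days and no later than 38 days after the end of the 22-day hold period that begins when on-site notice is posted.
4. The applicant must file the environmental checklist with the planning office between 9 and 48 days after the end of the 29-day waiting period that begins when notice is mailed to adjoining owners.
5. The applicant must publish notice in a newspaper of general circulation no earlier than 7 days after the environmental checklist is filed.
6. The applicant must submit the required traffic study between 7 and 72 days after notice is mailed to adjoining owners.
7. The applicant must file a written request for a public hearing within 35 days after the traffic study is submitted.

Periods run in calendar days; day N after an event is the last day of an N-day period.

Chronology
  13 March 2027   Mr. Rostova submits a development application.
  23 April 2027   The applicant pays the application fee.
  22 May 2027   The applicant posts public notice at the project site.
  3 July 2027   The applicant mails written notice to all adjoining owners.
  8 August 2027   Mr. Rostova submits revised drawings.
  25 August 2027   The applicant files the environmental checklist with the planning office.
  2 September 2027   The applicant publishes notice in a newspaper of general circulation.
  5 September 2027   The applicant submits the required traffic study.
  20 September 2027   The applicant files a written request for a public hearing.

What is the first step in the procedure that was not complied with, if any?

Step 3

(1) due by 13 March 2027 + 90 days = 11 June 2027; 23 April 2027 is within that limit.
(2) permitted from 23 April 2027 + 27 days = 20 May 2027 onward; done 22 May 2027, after the minimum wait.
(3) the permitted window runs from 13 June 2027 + 24 = 7 July 2027 to 13 June 2027 + 38 = 21 July 2027; 3 July 2027 is 4 days too early.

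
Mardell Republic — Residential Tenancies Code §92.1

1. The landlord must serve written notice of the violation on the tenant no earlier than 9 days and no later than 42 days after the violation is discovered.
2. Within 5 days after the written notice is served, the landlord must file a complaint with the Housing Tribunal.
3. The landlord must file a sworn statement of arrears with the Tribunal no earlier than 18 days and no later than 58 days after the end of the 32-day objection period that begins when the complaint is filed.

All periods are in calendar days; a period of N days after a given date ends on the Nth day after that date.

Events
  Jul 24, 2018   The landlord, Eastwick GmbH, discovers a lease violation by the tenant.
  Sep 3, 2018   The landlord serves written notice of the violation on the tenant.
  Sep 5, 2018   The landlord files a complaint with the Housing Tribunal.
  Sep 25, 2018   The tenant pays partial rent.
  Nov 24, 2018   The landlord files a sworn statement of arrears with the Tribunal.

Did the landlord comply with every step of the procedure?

Yes

Step 1 — 9 and 42 days from Jul 24, 2018 (when the violation is discovered) are Aug 2, 2018 and Sep 4, 2018 respectively; done Sep 3, 2018, which is between those dates.
Step 2 — counting 5 days from Sep 3, 2018 (when the written notice is served) gives a deadline of Sep 8, 2018; Sep 5, 2018 is within that limit.
Step 3 — 18 and 58 days from Oct 7, 2018 (end of the 32-day objection period, which began when the complaint is filed on Sep 5, 2018) are Oct 25, 2018 and Dec 4, 2018 respectively; done Nov 24, 2018, which is between those dates.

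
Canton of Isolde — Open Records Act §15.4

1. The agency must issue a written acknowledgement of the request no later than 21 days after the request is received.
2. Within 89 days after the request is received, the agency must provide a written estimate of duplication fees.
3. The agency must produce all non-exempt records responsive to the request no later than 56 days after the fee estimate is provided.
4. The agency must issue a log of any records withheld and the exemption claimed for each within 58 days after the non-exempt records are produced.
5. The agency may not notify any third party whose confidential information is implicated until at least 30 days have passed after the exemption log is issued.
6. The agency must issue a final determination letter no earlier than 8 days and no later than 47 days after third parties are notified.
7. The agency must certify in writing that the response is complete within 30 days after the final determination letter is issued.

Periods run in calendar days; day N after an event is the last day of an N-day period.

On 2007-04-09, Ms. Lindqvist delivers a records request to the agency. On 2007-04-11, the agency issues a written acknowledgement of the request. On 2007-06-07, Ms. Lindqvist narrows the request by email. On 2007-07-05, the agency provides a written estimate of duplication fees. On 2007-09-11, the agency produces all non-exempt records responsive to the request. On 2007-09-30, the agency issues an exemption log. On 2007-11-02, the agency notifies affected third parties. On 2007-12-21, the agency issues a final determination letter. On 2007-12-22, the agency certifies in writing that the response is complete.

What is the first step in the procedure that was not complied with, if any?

Step 3

Step 1 — counting 21 days from 2007-04-09 (when the request is received) gives a deadline of 2007-04-30; done 2007-04-11 — timely.
Step 2 — counting 89 days from 2007-04-09 (when the request is received) gives a deadline of 2007-07-07; completed 2007-07-05, before the deadline.
Step 3 — counting 56 days from 2007-07-05 (when the fee estimate is provided) gives a deadline of 2007-08-30; done 2007-09-11 — 12 days late.
The analysis stops there.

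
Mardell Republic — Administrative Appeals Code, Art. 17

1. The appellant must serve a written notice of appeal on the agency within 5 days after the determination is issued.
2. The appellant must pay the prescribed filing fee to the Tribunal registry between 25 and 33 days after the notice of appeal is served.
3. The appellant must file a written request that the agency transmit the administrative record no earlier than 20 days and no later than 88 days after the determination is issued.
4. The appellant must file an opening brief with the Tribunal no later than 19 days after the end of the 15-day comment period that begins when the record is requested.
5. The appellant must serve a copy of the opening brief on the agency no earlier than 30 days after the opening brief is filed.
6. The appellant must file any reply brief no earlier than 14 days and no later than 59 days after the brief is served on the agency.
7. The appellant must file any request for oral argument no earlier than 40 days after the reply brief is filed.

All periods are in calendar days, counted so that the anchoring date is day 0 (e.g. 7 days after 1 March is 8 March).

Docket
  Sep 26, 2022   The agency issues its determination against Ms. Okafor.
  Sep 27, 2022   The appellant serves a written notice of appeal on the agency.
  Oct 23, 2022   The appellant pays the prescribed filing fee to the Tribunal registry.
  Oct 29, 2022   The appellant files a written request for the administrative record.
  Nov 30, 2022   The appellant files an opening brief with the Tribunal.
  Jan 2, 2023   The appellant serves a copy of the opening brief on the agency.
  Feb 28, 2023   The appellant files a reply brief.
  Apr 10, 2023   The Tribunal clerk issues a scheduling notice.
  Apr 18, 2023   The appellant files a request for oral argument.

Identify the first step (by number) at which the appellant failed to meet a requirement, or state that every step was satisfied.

(1) due by Sep 26, 2022 + 5 days = Oct 1, 2022; done Sep 27, 2022 — timely.
(2) the permitted window runs from Sep 27, 2022 + 25 = Oct 22, 2022 to Sep 27, 2022 + 33 = Oct 30, 2022; done Oct 23, 2022 — within the window.
(3) the permitted window runs from Sep 26, 2022 + 20 = Oct 16, 2022 to Sep 26, 2022 + 88 = Dec 23, 2022; done Oct 29, 2022 — within the window.
(4) due by Nov 13, 2022 + 19 days = Dec 2, 2022; done Nov 30, 2022 — timely.
(5) permitted from Nov 30, 2022 + 30 days = Dec 30, 2022 onward; done Jan 2, 2023, after the minimum wait.
(6) the permitted window runs from Jan 2, 2023 + 14 = Jan 16, 2023 to Jan 2, 2023 + 59 = Mar 2, 2023; Feb 28, 2023 falls inside that range.
(7) permitted from Feb 28, 2023 + 40 days = Apr 9, 2023 onward; Apr 18, 2023 is on or after that date.

None — every step was satisfied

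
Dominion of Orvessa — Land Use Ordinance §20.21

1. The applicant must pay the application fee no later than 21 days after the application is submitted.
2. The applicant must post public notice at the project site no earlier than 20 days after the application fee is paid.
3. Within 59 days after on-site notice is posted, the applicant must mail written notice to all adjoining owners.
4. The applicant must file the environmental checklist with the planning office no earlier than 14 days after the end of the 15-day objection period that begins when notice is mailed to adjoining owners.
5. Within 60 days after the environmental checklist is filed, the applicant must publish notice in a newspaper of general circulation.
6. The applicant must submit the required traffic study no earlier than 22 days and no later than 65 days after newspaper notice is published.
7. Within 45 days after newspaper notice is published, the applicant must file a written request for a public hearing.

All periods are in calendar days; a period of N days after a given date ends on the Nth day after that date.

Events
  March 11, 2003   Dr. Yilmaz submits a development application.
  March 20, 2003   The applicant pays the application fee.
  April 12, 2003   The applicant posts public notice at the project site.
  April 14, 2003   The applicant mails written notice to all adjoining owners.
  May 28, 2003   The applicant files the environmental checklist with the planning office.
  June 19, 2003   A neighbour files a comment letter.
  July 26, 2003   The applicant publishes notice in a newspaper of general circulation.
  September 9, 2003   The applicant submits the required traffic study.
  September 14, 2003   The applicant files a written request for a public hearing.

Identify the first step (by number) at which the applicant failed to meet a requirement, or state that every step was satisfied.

Step 7

(1) due by March 11, 2003 + 21 days = April 1, 2003; March 20, 2003 is within that limit.
(2) permitted from March 20, 2003 + 20 days = April 9, 2003 onward; done April 12, 2003, after the minimum wait.
(3) due by April 12, 2003 + 59 days = June 10, 2003; done April 14, 2003 — timely.
(4) permitted from April 29, 2003 + 14 days = May 13, 2003 onward; done May 28, 2003 — permitted.
(5) due by May 28, 2003 + 60 days = July 27, 2003; done July 26, 2003 — timely.
(6) the permitted window runs from July 26, 2003 + 22 = August 17, 2003 to July 26, 2003 + 65 = September 29, 2003; done September 9, 2003, which is between those dates.
(7) due by July 26, 2003 + 45 days = September 9, 2003; September 14, 2003 misses that deadline by 5 days.
No need to go further; step 7 was not satisfied.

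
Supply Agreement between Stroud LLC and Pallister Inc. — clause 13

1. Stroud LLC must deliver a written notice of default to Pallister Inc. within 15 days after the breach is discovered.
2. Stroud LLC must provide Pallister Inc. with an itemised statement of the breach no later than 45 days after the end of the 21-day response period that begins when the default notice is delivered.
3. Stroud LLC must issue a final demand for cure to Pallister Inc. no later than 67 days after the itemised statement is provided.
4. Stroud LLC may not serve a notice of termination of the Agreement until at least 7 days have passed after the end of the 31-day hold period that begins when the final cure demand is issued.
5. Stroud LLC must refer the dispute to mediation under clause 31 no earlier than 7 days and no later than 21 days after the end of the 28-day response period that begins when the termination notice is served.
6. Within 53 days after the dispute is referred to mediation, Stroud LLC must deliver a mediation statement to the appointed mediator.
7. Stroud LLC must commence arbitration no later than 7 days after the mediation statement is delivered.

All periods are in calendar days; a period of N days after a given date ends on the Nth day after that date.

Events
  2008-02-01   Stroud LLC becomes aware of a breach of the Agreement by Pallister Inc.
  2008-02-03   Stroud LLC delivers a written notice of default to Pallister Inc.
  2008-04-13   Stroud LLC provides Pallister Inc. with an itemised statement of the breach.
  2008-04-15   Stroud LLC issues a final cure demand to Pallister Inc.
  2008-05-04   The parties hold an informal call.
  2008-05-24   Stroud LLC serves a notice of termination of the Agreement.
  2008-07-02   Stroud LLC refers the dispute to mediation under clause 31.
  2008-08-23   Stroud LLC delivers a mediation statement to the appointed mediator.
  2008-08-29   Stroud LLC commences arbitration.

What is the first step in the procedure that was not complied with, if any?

Step 2

(1) due by 2008-02-01 + 15 days = 2008-02-16; completed 2008-02-03, before the deadline.
(2) due by 2008-02-24 + 45 days = 2008-04-09; not done until 2008-04-13, 4 days after the deadline.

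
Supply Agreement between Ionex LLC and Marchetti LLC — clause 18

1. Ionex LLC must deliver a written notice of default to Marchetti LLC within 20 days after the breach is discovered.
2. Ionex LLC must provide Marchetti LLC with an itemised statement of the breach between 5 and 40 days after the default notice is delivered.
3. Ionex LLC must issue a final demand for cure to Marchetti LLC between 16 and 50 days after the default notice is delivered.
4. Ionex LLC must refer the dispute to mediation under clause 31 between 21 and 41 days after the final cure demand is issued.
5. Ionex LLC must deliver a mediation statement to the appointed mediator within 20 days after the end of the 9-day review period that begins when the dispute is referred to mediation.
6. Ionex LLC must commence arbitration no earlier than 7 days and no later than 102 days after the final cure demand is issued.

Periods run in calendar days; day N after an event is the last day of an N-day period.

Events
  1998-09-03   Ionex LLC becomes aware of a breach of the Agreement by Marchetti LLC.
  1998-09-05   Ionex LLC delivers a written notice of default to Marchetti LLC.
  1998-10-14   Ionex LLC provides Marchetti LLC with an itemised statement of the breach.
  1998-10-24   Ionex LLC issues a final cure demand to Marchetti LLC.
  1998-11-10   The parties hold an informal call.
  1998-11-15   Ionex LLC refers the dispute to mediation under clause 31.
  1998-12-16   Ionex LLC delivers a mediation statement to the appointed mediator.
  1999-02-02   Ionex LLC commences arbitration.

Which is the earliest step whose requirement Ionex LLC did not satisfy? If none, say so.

Step 5

Step 1: 20 days after 1998-09-03 (when the breach is discovered) is 1998-09-23; completed 1998-09-05, before the deadline.
Step 2: the window is 5–40 days after 1998-09-05 (when the default notice is delivered), so 1998-09-10 through 1998-10-15; done 1998-10-14 — within the window.
Step 3: the window is 16–50 days after 1998-09-05 (when the default notice is delivered), so 1998-09-21 through 1998-10-25; done 1998-10-24, which is between those dates.
Step 4: the window is 21–41 days after 1998-10-24 (when the final cure demand is issued), so 1998-11-14 through 1998-12-04; done 1998-11-15, which is between those dates.
Step 5: 20 days after 1998-11-24 (end of the 9-day review period, which began when the dispute is referred to mediation on 1998-11-15) is 1998-12-14; done 1998-12-16 — 2 days late.
No need to go further; step 5 was not satisfied.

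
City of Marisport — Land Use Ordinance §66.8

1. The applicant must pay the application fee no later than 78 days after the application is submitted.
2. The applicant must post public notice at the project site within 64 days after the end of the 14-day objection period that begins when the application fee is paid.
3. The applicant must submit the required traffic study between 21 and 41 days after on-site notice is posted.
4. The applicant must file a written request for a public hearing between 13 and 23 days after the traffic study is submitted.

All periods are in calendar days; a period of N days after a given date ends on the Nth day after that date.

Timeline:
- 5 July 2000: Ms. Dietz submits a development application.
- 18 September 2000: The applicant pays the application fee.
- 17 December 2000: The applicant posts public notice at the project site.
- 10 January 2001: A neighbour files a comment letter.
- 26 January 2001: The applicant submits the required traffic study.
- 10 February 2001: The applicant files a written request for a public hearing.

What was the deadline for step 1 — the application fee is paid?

Step 1 runs from 5 July 2000, when the application is submitted. 78 days after 5 July 2000 is 21 September 2000.

21 September 2000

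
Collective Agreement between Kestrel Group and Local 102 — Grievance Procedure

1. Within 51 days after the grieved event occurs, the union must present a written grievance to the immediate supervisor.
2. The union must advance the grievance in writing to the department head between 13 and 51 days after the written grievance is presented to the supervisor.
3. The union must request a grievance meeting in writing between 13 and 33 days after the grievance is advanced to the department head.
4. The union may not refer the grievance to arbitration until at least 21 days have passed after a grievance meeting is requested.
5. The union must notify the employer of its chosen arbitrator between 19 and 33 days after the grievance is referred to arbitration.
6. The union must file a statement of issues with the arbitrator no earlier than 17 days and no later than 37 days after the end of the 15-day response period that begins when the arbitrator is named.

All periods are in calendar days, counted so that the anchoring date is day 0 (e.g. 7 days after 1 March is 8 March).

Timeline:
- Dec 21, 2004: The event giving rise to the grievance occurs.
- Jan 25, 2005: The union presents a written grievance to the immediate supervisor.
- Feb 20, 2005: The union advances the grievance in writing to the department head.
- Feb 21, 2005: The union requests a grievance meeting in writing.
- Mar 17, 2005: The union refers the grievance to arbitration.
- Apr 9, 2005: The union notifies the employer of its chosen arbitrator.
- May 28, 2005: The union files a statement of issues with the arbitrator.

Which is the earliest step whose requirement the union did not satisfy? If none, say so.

Step 3

Step 1: 51 days after Dec 21, 2004 (when the grieved event occurs) is Feb 10, 2005; Jan 25, 2005 is within that limit.
Step 2: the window is 13–51 days after Jan 25, 2005 (when the written grievance is presented to the supervisor), so Feb 7, 2005 through Mar 17, 2005; done Feb 20, 2005 — within the window.
Step 3: the window is 13–33 days after Feb 20, 2005 (when the grievance is advanced to the department head), so Mar 5, 2005 through Mar 25, 2005; Feb 21, 2005 is 12 days too early.
No need to go further; step 3 was not satisfied.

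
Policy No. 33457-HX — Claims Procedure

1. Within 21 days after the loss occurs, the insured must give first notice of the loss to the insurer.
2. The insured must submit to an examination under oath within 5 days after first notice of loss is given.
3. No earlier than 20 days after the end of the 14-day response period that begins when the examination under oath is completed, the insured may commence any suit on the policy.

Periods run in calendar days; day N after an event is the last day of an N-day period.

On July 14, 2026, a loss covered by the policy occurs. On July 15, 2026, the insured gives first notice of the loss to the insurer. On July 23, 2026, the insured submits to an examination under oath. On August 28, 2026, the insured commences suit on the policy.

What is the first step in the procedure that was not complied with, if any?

Step 1 — counting 21 days from July 14, 2026 (when the loss occurs) gives a deadline of August 4, 2026; July 15, 2026 is within that limit.
Step 2 — counting 5 days from July 15, 2026 (when first notice of loss is given) gives a deadline of July 20, 2026; done July 23, 2026 — 3 days late.

Step 2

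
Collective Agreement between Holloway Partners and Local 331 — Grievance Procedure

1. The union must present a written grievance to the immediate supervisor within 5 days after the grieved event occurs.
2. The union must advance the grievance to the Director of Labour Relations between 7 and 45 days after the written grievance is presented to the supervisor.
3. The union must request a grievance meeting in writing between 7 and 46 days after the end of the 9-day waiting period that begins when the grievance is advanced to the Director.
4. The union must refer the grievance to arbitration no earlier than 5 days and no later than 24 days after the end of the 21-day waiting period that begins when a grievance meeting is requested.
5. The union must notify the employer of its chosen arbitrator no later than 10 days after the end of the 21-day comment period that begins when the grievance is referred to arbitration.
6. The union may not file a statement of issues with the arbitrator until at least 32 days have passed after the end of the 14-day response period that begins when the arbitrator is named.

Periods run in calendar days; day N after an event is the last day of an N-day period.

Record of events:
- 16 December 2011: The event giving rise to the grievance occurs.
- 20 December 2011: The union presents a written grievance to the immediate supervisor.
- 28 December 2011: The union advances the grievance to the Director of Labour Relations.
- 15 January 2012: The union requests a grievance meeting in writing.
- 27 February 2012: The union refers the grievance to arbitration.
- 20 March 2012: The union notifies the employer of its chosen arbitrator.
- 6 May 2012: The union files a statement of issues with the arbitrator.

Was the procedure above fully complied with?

Step 1 — counting 5 days from 16 December 2011 (when the grieved event occurs) gives a deadline of 21 December 2011; 20 December 2011 is within that limit.
Step 2 — 7 and 45 days from 20 December 2011 (when the written grievance is presented to the supervisor) are 27 December 2011 and 3 February 2012 respectively; done 28 December 2011, which is between those dates.
Step 3 — 7 and 46 days from 6 January 2012 (end of the 9-day waiting period, which began when the grievance is advanced to the Director on 28 December 2011) are 13 January 2012 and 21 February 2012 respectively; 15 January 2012 falls inside that range.
Step 4 — 5 and 24 days from 5 February 2012 (end of the 21-day waiting period, which began when a grievance meeting is requested on 15 January 2012) are 10 February 2012 and 29 February 2012 respectively; done 27 February 2012, which is between those dates.
Step 5 — counting 10 days from 19 March 2012 (end of the 21-day comment period, which began when the grievance is referred to arbitration on 27 February 2012) gives a deadline of 29 March 2012; completed 20 March 2012, before the deadline.
Step 6 — must wait 32 days from 3 April 2012 (end of the 14-day response period, which began when the arbitrator is named on 20 March 2012), so not before 5 May 2012; done 6 May 2012 — permitted.

Yes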